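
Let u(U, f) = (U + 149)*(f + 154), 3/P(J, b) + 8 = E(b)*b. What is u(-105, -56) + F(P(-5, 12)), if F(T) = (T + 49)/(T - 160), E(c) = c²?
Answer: 1186565181/275197 ≈ 4311.7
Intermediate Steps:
P(J, b) = 3/(-8 + b³) (P(J, b) = 3/(-8 + b²*b) = 3/(-8 + b³))
F(T) = (49 + T)/(-160 + T)
u(U, f) = (149 + U)*(154 + f)
u(-105, -56) + F(P(-5, 12)) = (22946 + 149*(-56) + 154*(-105) - 105*(-56)) + (49 + 3/(-8 + 12³))/(-160 + 3/(-8 + 12³)) = (22946 - 8344 - 16170 + 5880) + (49 + 3/(-8 + 1728))/(-160 + 3/(-8 + 1728)) = 4312 + (49 + 3/1720)/(-160 + 3/1720) = 4312 + (84283/1720)/(-275197/1720) = 4312 - 1720/275197*84283/1720 = 4312 - 84283/275197 = 1186565181/275197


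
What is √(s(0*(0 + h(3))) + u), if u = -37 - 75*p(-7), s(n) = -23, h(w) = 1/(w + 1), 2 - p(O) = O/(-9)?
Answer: I*√1365/3 ≈ 12.315*I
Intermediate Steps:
p(O) = 2 + O/9 (p(O) = 2 - O/(-9) = 2 - O*(-1)/9 = 2 - (-1)*O/9 = 2 + O/9)
h(w) = 1/(1 + w)
u = -386/3 (u = -37 - 75*(2 + (⅑)*(-7)) = -37 - 75*(2 - 7/9) = -37 - 75*11/9 = -37 - 275/3 = -386/3 ≈ -128.67)
√(s(0*(0 + h(3))) + u) = √(-23 - 386/3) = √(-455/3) = I*√1365/3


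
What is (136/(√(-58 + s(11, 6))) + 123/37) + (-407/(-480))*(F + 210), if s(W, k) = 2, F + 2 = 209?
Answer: 2112881/5920 - 34*I*√14/7 ≈ 356.91 - 18.174*I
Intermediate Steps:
F = 207 (F = -2 + 209 = 207)
(136/(√(-58 + s(11, 6))) + 123/37) + (-407/(-480))*(F + 210) = (136/(√(-58 + 2)) + 123/37) + (-407/(-480))*(207 + 210) = (136/(√(-56)) + 123*(1/37)) - 407*(-1/480)*417 = (136/((2*I*√14)) + 123/37) + (407/480)*417 = (136*(-I*√14/28) + 123/37) + 56573/160 = (-34*I*√14/7 + 123/37) + 56573/160 = (123/37 - 34*I*√14/7) + 56573/160 = 2112881/5920 - 34*I*√14/7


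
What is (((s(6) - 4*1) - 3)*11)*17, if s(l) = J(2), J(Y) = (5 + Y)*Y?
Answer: 1309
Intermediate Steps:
J(Y) = Y*(5 + Y)
s(l) = 14 (s(l) = 2*(5 + 2) = 2*7 = 14)
(((s(6) - 4*1) - 3)*11)*17 = (((14 - 4*1) - 3)*11)*17 = (((14 - 4) - 3)*11)*17 = ((10 - 3)*11)*17 = (7*11)*17 = 77*17 = 1309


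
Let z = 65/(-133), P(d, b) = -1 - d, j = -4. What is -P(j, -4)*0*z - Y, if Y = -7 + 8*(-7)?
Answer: 63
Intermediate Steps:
z = -65/133 (z = 65*(-1/133) = -65/133 ≈ -0.48872)
Y = -63 (Y = -7 - 56 = -63)
-P(j, -4)*0*z - Y = -(-1 - 1*(-4))*0*(-65)/133 - 1*(-63) = -(-1 + 4)*0*(-65)/133 + 63 = -3*0*(-65)/133 + 63 = -0*(-65)/133 + 63 = -1*0 + 63 = 0 + 63 = 63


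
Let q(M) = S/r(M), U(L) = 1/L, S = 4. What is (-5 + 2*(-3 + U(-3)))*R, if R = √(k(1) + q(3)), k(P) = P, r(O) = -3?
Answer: -35*I*√3/9 ≈ -6.7358*I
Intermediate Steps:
q(M) = -4/3 (q(M) = 4/(-3) = 4*(-⅓) = -4/3)
R = I*√3/3 (R = √(1 - 4/3) = √(-⅓) = I*√3/3 ≈ 0.57735*I)
(-5 + 2*(-3 + U(-3)))*R = (-5 + 2*(-3 + 1/(-3)))*(I*√3/3) = (-5 + 2*(-3 - ⅓))*(I*√3/3) = (-5 + 2*(-10/3))*(I*√3/3) = (-5 - 20/3)*(I*√3/3) = -35*I*√3/9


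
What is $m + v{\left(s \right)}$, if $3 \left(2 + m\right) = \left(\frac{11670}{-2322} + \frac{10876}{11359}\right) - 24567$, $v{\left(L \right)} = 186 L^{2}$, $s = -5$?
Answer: $- \frac{46715880502}{13187799} \approx -3542.4$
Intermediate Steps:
$m = - \frac{108039145852}{13187799}$ ($m = -2 + \frac{\left(\frac{11670}{-2322} + \frac{10876}{11359}\right) - 24567}{3} = -2 + \frac{\left(11670 \left(- \frac{1}{2322}\right) + 10876 \cdot \frac{1}{11359}\right) - 24567}{3} = -2 + \frac{\left(- \frac{1945}{387} + \frac{10876}{11359}\right) - 24567}{3} = -2 + \frac{- \frac{17884243}{4395933} - 24567}{3} = -2 + \frac{1}{3} \left(- \frac{108012770254}{4395933}\right) = -2 - \frac{108012770254}{13187799} = - \frac{108039145852}{13187799} \approx -8192.4$)
$m + v{\left(s \right)} = - \frac{108039145852}{13187799} + 186 \left(-5\right)^{2} = - \frac{108039145852}{13187799} + 186 \cdot 25 = - \frac{108039145852}{13187799} + 4650 = - \frac{46715880502}{13187799}$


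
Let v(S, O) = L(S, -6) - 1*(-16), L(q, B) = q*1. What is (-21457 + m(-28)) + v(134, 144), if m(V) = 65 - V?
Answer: -21214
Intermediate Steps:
L(q, B) = q
v(S, O) = 16 + S (v(S, O) = S - 1*(-16) = S + 16 = 16 + S)
(-21457 + m(-28)) + v(134, 144) = (-21457 + (65 - 1*(-28))) + (16 + 134) = (-21457 + (65 + 28)) + 150 = (-21457 + 93) + 150 = -21364 + 150 = -21214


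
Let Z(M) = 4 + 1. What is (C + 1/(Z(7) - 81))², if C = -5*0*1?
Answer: 1/5776 ≈ 0.00017313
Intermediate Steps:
Z(M) = 5
C = 0 (C = 0*1 = 0)
(C + 1/(Z(7) - 81))² = (0 + 1/(5 - 81))² = (0 + 1/(-76))² = (0 - 1/76)² = (-1/76)² = 1/5776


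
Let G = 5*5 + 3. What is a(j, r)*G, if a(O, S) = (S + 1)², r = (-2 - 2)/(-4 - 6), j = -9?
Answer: 1372/25 ≈ 54.880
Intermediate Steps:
G = 28 (G = 25 + 3 = 28)
r = ⅖ (r = -4/(-10) = -4*(-⅒) = ⅖ ≈ 0.40000)
a(O, S) = (1 + S)²
a(j, r)*G = (1 + ⅖)²*28 = (7/5)²*28 = (49/25)*28 = 1372/25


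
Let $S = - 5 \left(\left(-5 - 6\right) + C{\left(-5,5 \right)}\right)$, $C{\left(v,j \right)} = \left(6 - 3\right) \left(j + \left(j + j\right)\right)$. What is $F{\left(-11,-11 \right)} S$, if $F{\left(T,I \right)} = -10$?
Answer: $1700$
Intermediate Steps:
$C{\left(v,j \right)} = 9 j$ ($C{\left(v,j \right)} = 3 \left(j + 2 j\right) = 3 \cdot 3 j = 9 j$)
$S = -170$ ($S = - 5 \left(\left(-5 - 6\right) + 9 \cdot 5\right) = - 5 \left(\left(-5 - 6\right) + 45\right) = - 5 \left(-11 + 45\right) = \left(-5\right) 34 = -170$)
$F{\left(-11,-11 \right)} S = \left(-10\right) \left(-170\right) = 1700$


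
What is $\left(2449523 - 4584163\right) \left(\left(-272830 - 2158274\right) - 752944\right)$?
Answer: $6796796222720$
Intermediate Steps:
$\left(2449523 - 4584163\right) \left(\left(-272830 - 2158274\right) - 752944\right) = - 2134640 \left(\left(-272830 - 2158274\right) - 752944\right) = - 2134640 \left(-2431104 - 752944\right) = \left(-2134640\right) \left(-3184048\right) = 6796796222720$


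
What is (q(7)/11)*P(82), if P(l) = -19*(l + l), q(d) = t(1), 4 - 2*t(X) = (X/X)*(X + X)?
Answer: -3116/11 ≈ -283.27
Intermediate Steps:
t(X) = 2 - X (t(X) = 2 - X/X*(X + X)/2 = 2 - 2*X/2 = 2 - X)
q(d) = 1 (q(d) = 2 - 1*1 = 2 - 1 = 1)
P(l) = -38*l
(q(7)/11)*P(82) = (1/11)*(-38*82) = (1*(1/11))*(-3116) = (1/11)*(-3116) = -3116/11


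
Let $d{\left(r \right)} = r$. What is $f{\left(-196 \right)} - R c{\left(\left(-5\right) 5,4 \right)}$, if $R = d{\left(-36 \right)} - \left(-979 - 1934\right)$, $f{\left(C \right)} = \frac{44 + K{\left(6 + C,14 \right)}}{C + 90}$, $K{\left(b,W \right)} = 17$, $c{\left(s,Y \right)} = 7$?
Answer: $- \frac{2134795}{106} \approx -20140.0$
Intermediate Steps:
$f{\left(C \right)} = \frac{61}{90 + C}$ ($f{\left(C \right)} = \frac{44 + 17}{C + 90} = \frac{61}{90 + C}$)
$R = 2877$ ($R = -36 - \left(-979 - 1934\right) = -36 - -2913 = -36 + 2913 = 2877$)
$f{\left(-196 \right)} - R c{\left(\left(-5\right) 5,4 \right)} = \frac{61}{90 - 196} - 2877 \cdot 7 = \frac{61}{-106} - 20139 = 61 \left(- \frac{1}{106}\right) - 20139 = - \frac{61}{106} - 20139 = - \frac{2134795}{106}$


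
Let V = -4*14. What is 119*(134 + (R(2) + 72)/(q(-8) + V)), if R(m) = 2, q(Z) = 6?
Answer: 394247/25 ≈ 15770.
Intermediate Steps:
V = -56
119*(134 + (R(2) + 72)/(q(-8) + V)) = 119*(134 + (2 + 72)/(6 - 56)) = 119*(134 + 74/(-50)) = 119*(134 + 74*(-1/50)) = 119*(134 - 37/25) = 119*(3313/25) = 394247/25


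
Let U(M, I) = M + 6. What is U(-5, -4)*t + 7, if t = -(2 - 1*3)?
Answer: 8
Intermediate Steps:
U(M, I) = 6 + M
t = 1 (t = -(2 - 3) = -1*(-1) = 1)
U(-5, -4)*t + 7 = (6 - 5)*1 + 7 = 1*1 + 7 = 1 + 7 = 8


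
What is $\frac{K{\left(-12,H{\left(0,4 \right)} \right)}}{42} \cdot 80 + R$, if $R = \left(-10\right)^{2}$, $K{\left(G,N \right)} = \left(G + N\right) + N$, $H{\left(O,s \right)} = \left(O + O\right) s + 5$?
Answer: $\frac{2020}{21} \approx 96.19$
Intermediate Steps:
$H{\left(O,s \right)} = 5 + 2 O s$ ($H{\left(O,s \right)} = 2 O s + 5 = 5 + 2 O s$)
$K{\left(G,N \right)} = G + 2 N$
$R = 100$
$\frac{K{\left(-12,H{\left(0,4 \right)} \right)}}{42} \cdot 80 + R = \frac{-12 + 2 \left(5 + 2 \cdot 0 \cdot 4\right)}{42} \cdot 80 + 100 = \left(-12 + 2 \left(5 + 0\right)\right) \frac{1}{42} \cdot 80 + 100 = \left(-12 + 2 \cdot 5\right) \frac{1}{42} \cdot 80 + 100 = \left(-12 + 10\right) \frac{1}{42} \cdot 80 + 100 = \left(-2\right) \frac{1}{42} \cdot 80 + 100 = \left(- \frac{1}{21}\right) 80 + 100 = - \frac{80}{21} + 100 = \frac{2020}{21}$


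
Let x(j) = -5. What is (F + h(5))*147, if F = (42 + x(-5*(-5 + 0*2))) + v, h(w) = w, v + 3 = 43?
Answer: 12054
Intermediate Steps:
v = 40 (v = -3 + 43 = 40)
F = 77 (F = (42 - 5) + 40 = 37 + 40 = 77)
(F + h(5))*147 = (77 + 5)*147 = 82*147 = 12054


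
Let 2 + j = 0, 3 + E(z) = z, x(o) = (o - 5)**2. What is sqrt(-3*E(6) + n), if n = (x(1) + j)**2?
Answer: sqrt(187) ≈ 13.675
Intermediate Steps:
x(o) = (-5 + o)**2
E(z) = -3 + z
j = -2 (j = -2 + 0 = -2)
n = 196 (n = ((-5 + 1)**2 - 2)**2 = ((-4)**2 - 2)**2 = (16 - 2)**2 = 14**2 = 196)
sqrt(-3*E(6) + n) = sqrt(-3*(-3 + 6) + 196) = sqrt(-3*3 + 196) = sqrt(-9 + 196) = sqrt(187)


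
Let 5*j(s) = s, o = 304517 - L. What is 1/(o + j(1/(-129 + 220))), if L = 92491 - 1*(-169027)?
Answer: 455/19564546 ≈ 2.3256e-5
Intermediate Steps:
L = 261518 (L = 92491 + 169027 = 261518)
o = 42999 (o = 304517 - 1*261518 = 304517 - 261518 = 42999)
j(s) = s/5
1/(o + j(1/(-129 + 220))) = 1/(42999 + 1/(5*(-129 + 220))) = 1/(42999 + (⅕)/91) = 1/(42999 + (⅕)*(1/91)) = 1/(42999 + 1/455) = 1/(19564546/455) = 455/19564546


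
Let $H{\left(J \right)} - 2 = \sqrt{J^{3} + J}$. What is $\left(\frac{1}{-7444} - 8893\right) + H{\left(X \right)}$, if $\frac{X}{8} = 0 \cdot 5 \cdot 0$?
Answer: $- \frac{66184605}{7444} \approx -8891.0$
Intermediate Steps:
$X = 0$ ($X = 8 \cdot 0 \cdot 5 \cdot 0 = 8 \cdot 0 \cdot 0 = 8 \cdot 0 = 0$)
$H{\left(J \right)} = 2 + \sqrt{J + J^{3}}$ ($H{\left(J \right)} = 2 + \sqrt{J^{3} + J} = 2 + \sqrt{J + J^{3}}$)
$\left(\frac{1}{-7444} - 8893\right) + H{\left(X \right)} = \left(\frac{1}{-7444} - 8893\right) + \left(2 + \sqrt{0 + 0^{3}}\right) = \left(- \frac{1}{7444} - 8893\right) + \left(2 + \sqrt{0 + 0}\right) = - \frac{66199493}{7444} + \left(2 + \sqrt{0}\right) = - \frac{66199493}{7444} + \left(2 + 0\right) = - \frac{66199493}{7444} + 2 = - \frac{66184605}{7444}$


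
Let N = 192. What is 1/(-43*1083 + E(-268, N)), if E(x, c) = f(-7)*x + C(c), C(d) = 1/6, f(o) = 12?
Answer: -6/298709 ≈ -2.0086e-5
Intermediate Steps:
C(d) = 1/6
E(x, c) = 1/6 + 12*x (E(x, c) = 12*x + 1/6 = 1/6 + 12*x)
1/(-43*1083 + E(-268, N)) = 1/(-43*1083 + (1/6 + 12*(-268))) = 1/(-46569 + (1/6 - 3216)) = 1/(-46569 - 19295/6) = 1/(-298709/6) = -6/298709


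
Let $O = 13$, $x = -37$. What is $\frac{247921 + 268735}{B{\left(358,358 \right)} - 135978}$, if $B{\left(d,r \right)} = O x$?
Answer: $- \frac{516656}{136459} \approx -3.7862$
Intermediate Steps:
$B{\left(d,r \right)} = -481$ ($B{\left(d,r \right)} = 13 \left(-37\right) = -481$)
$\frac{247921 + 268735}{B{\left(358,358 \right)} - 135978} = \frac{247921 + 268735}{-481 - 135978} = \frac{516656}{-136459} = 516656 \left(- \frac{1}{136459}\right) = - \frac{516656}{136459}$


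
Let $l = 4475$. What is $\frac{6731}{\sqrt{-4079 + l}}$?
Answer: $\frac{6731 \sqrt{11}}{66} \approx 338.25$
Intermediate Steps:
$\frac{6731}{\sqrt{-4079 + l}} = \frac{6731}{\sqrt{-4079 + 4475}} = \frac{6731}{\sqrt{396}} = \frac{6731}{6 \sqrt{11}} = 6731 \frac{\sqrt{11}}{66} = \frac{6731 \sqrt{11}}{66}$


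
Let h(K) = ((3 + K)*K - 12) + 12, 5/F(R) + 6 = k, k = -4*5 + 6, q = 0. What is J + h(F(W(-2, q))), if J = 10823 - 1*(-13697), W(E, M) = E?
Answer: 392309/16 ≈ 24519.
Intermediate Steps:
k = -14 (k = -20 + 6 = -14)
F(R) = -1/4 (F(R) = 5/(-6 - 14) = 5/(-20) = 5*(-1/20) = -1/4)
h(K) = K*(3 + K) (h(K) = (K*(3 + K) - 12) + 12 = (-12 + K*(3 + K)) + 12 = K*(3 + K))
J = 24520 (J = 10823 + 13697 = 24520)
J + h(F(W(-2, q))) = 24520 - (3 - 1/4)/4 = 24520 - 1/4*11/4 = 24520 - 11/16 = 392309/16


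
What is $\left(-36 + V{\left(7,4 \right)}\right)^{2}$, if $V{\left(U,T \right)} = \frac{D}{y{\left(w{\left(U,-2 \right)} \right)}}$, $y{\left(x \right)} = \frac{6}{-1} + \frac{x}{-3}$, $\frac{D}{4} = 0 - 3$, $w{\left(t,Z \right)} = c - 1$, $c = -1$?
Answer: $\frac{18225}{16} \approx 1139.1$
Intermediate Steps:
$w{\left(t,Z \right)} = -2$ ($w{\left(t,Z \right)} = -1 - 1 = -2$)
$D = -12$ ($D = 4 \left(0 - 3\right) = 4 \left(-3\right) = -12$)
$y{\left(x \right)} = -6 - \frac{x}{3}$ ($y{\left(x \right)} = 6 \left(-1\right) + x \left(- \frac{1}{3}\right) = -6 - \frac{x}{3}$)
$V{\left(U,T \right)} = \frac{9}{4}$ ($V{\left(U,T \right)} = - \frac{12}{-6 - - \frac{2}{3}} = - \frac{12}{-6 + \frac{2}{3}} = - \frac{12}{- \frac{16}{3}} = \left(-12\right) \left(- \frac{3}{16}\right) = \frac{9}{4}$)
$\left(-36 + V{\left(7,4 \right)}\right)^{2} = \left(-36 + \frac{9}{4}\right)^{2} = \left(- \frac{135}{4}\right)^{2} = \frac{18225}{16}$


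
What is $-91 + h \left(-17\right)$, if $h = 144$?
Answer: $-2539$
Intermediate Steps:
$-91 + h \left(-17\right) = -91 + 144 \left(-17\right) = -91 - 2448 = -2539$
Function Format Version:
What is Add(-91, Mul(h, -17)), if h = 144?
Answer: -2539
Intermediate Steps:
Add(-91, Mul(h, -17)) = Add(-91, Mul(144, -17)) = Add(-91, -2448) = -2539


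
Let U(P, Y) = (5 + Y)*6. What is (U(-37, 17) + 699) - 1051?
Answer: -220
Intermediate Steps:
U(P, Y) = 30 + 6*Y
(U(-37, 17) + 699) - 1051 = ((30 + 6*17) + 699) - 1051 = ((30 + 102) + 699) - 1051 = (132 + 699) - 1051 = 831 - 1051 = -220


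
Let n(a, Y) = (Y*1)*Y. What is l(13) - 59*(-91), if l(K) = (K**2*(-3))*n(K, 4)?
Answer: -2743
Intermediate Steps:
n(a, Y) = Y**2 (n(a, Y) = Y*Y = Y**2)
l(K) = -48*K**2 (l(K) = (K**2*(-3))*4**2 = -3*K**2*16 = -48*K**2)
l(13) - 59*(-91) = -48*13**2 - 59*(-91) = -48*169 + 5369 = -8112 + 5369 = -2743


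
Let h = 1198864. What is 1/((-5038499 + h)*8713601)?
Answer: -1/33457047375635 ≈ -2.9889e-14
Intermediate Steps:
1/((-5038499 + h)*8713601) = 1/((-5038499 + 1198864)*8713601) = (1/8713601)/(-3839635) = -1/3839635*1/8713601 = -1/33457047375635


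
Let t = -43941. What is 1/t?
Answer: -1/43941 ≈ -2.2758e-5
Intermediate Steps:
1/t = 1/(-43941) = -1/43941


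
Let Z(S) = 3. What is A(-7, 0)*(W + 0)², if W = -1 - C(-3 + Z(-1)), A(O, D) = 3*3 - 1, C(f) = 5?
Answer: 288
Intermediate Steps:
A(O, D) = 8 (A(O, D) = 9 - 1 = 8)
W = -6 (W = -1 - 1*5 = -1 - 5 = -6)
A(-7, 0)*(W + 0)² = 8*(-6 + 0)² = 8*(-6)² = 8*36 = 288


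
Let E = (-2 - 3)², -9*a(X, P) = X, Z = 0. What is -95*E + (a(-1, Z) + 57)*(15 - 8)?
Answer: -17777/9 ≈ -1975.2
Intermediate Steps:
a(X, P) = -X/9
E = 25 (E = (-5)² = 25)
-95*E + (a(-1, Z) + 57)*(15 - 8) = -95*25 + (-⅑*(-1) + 57)*(15 - 8) = -2375 + (⅑ + 57)*7 = -2375 + (514/9)*7 = -2375 + 3598/9 = -17777/9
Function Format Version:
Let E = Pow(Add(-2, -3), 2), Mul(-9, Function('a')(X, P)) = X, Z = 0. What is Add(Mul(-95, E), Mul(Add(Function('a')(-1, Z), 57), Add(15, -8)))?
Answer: Rational(-17777, 9) ≈ -1975.2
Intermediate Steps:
Function('a')(X, P) = Mul(Rational(-1, 9), X)
E = 25 (E = Pow(-5, 2) = 25)
Add(Mul(-95, E), Mul(Add(Function('a')(-1, Z), 57), Add(15, -8))) = Add(Mul(-95, 25), Mul(Add(Mul(Rational(-1, 9), -1), 57), Add(15, -8))) = Add(-2375, Mul(Add(Rational(1, 9), 57), 7)) = Add(-2375, Mul(Rational(514, 9), 7)) = Add(-2375, Rational(3598, 9)) = Rational(-17777, 9)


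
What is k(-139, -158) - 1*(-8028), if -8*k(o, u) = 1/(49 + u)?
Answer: 7000417/872 ≈ 8028.0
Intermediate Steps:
k(o, u) = -1/(8*(49 + u))
k(-139, -158) - 1*(-8028) = -1/(392 + 8*(-158)) - 1*(-8028) = -1/(392 - 1264) + 8028 = -1/(-872) + 8028 = -1*(-1/872) + 8028 = 1/872 + 8028 = 7000417/872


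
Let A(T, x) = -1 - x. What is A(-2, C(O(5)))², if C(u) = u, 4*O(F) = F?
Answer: 81/16 ≈ 5.0625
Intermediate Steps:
O(F) = F/4
A(-2, C(O(5)))² = (-1 - 5/4)² = (-9/4)² = 81/16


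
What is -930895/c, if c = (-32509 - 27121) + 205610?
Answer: -186179/29196 ≈ -6.3769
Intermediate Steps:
c = 145980 (c = -59630 + 205610 = 145980)
-930895/c = -930895/145980 = -930895*1/145980 = -186179/29196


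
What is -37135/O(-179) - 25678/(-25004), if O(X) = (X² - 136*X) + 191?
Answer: 131058747/353656576 ≈ 0.37058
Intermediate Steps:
O(X) = 191 + X² - 136*X
-37135/O(-179) - 25678/(-25004) = -37135/(191 + (-179)² - 136*(-179)) - 25678/(-25004) = -37135/(191 + 32041 + 24344) - 25678*(-1/25004) = -37135/56576 + 12839/12502 = 131058747/353656576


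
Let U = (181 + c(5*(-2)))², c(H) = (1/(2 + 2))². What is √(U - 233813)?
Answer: I*√51463519/16 ≈ 448.36*I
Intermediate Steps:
c(H) = 1/16 (c(H) = (1/4)² = (¼)² = 1/16)
U = 8392609/256 (U = (181 + 1/16)² = (2897/16)² = 8392609/256 ≈ 32784.)
√(U - 233813) = √(8392609/256 - 233813) = √(-51463519/256) = I*√51463519/16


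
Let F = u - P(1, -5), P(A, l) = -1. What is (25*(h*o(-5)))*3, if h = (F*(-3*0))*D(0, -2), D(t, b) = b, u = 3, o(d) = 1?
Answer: 0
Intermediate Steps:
F = 4 (F = 3 - 1*(-1) = 3 + 1 = 4)
h = 0 (h = (4*(-3*0))*(-2) = (4*0)*(-2) = 0*(-2) = 0)
(25*(h*o(-5)))*3 = (25*(0*1))*3 = (25*0)*3 = 0*3 = 0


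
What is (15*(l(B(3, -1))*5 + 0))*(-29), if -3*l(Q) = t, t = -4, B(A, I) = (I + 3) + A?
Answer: -2900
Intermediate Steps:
B(A, I) = 3 + A + I (B(A, I) = (3 + I) + A = 3 + A + I)
l(Q) = 4/3 (l(Q) = -1/3*(-4) = 4/3)
(15*(l(B(3, -1))*5 + 0))*(-29) = (15*((4/3)*5 + 0))*(-29) = (15*(20/3 + 0))*(-29) = (15*(20/3))*(-29) = 100*(-29) = -2900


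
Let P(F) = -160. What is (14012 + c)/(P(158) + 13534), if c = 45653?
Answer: 59665/13374 ≈ 4.4613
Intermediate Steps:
(14012 + c)/(P(158) + 13534) = (14012 + 45653)/(-160 + 13534) = 59665/13374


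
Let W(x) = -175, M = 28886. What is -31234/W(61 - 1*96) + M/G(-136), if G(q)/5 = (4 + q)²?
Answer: 3540469/19800 ≈ 178.81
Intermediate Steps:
G(q) = 5*(4 + q)²
-31234/W(61 - 1*96) + M/G(-136) = -31234/(-175) + 28886/((5*(4 - 136)²)) = -31234*(-1/175) + 28886/((5*(-132)²)) = 4462/25 + 28886/((5*17424)) = 4462/25 + 28886/87120 = 4462/25 + 28886*(1/87120) = 4462/25 + 1313/3960 = 3540469/19800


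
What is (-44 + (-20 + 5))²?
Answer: 3481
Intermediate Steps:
(-44 + (-20 + 5))² = (-44 - 15)² = (-59)² = 3481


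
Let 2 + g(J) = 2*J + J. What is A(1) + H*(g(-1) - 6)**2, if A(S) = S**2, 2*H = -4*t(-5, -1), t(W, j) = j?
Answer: 243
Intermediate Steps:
g(J) = -2 + 3*J (g(J) = -2 + (2*J + J) = -2 + 3*J)
H = 2 (H = (-4*(-1))/2 = (1/2)*4 = 2)
A(1) + H*(g(-1) - 6)**2 = 1**2 + 2*((-2 + 3*(-1)) - 6)**2 = 1 + 2*((-2 - 3) - 6)**2 = 1 + 2*(-5 - 6)**2 = 1 + 2*(-11)**2 = 1 + 2*121 = 1 + 242 = 243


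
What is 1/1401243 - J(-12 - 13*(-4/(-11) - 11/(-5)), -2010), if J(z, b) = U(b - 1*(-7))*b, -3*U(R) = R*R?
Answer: -3766605683215289/1401243 ≈ -2.6880e+9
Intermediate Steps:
U(R) = -R²/3 (U(R) = -R*R/3 = -R²/3)
J(z, b) = -b*(7 + b)²/3 (J(z, b) = (-(b - 1*(-7))²/3)*b = (-(b + 7)²/3)*b = (-(7 + b)²/3)*b = -b*(7 + b)²/3)
1/1401243 - J(-12 - 13*(-4/(-11) - 11/(-5)), -2010) = 1/1401243 - (-1)*(-2010)*(7 - 2010)²/3 = 1/1401243 - (-1)*(-2010)*(-2003)²/3 = 1/1401243 - (-1)*(-2010)*4012009/3 = 1/1401243 - 1*2688046030 = 1/1401243 - 2688046030 = -3766605683215289/1401243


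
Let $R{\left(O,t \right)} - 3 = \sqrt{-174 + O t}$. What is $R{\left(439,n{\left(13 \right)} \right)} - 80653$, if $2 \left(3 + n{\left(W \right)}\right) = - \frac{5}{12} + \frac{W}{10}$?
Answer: $-80650 + \frac{i \sqrt{4669590}}{60} \approx -80650.0 + 36.015 i$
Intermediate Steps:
$n{\left(W \right)} = - \frac{77}{24} + \frac{W}{20}$ ($n{\left(W \right)} = -3 + \frac{- \frac{5}{12} + \frac{W}{10}}{2} = -3 + \left(- \frac{5}{24} + \frac{W}{20}\right) = - \frac{77}{24} + \frac{W}{20}$)
$R{\left(O,t \right)} = 3 + \sqrt{-174 + O t}$
$R{\left(439,n{\left(13 \right)} \right)} - 80653 = \left(3 + \sqrt{-174 + 439 \left(- \frac{77}{24} + \frac{1}{20} \cdot 13\right)}\right) - 80653 = \left(3 + \sqrt{-174 + 439 \left(- \frac{77}{24} + \frac{13}{20}\right)}\right) - 80653 = \left(3 + \sqrt{-174 + 439 \left(- \frac{307}{120}\right)}\right) - 80653 = \left(3 + \sqrt{-174 - \frac{134773}{120}}\right) - 80653 = \left(3 + \sqrt{- \frac{155653}{120}}\right) - 80653 = \left(3 + \frac{i \sqrt{4669590}}{60}\right) - 80653 = -80650 + \frac{i \sqrt{4669590}}{60}$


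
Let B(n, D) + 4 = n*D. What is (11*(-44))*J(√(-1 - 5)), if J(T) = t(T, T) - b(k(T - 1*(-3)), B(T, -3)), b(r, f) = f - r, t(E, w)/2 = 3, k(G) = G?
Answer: -6292 - 1936*I*√6 ≈ -6292.0 - 4742.2*I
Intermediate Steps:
t(E, w) = 6 (t(E, w) = 2*3 = 6)
B(n, D) = -4 + D*n (B(n, D) = -4 + n*D = -4 + D*n)
J(T) = 13 + 4*T (J(T) = 6 - ((-4 - 3*T) - (T - 1*(-3))) = 6 - ((-4 - 3*T) - (T + 3)) = 6 - ((-4 - 3*T) - (3 + T)) = 6 - ((-4 - 3*T) + (-3 - T)) = 6 - (-7 - 4*T) = 6 + (7 + 4*T) = 13 + 4*T)
(11*(-44))*J(√(-1 - 5)) = (11*(-44))*(13 + 4*√(-1 - 5)) = -484*(13 + 4*√(-6)) = -484*(13 + 4*(I*√6)) = -484*(13 + 4*I*√6) = -6292 - 1936*I*√6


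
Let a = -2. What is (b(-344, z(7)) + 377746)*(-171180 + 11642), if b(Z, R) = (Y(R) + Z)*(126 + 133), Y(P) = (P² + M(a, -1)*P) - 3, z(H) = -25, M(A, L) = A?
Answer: -73817913524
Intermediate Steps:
Y(P) = -3 + P² - 2*P (Y(P) = (P² - 2*P) - 3 = -3 + P² - 2*P)
b(Z, R) = -777 - 518*R + 259*Z + 259*R² (b(Z, R) = ((-3 + R² - 2*R) + Z)*(126 + 133) = (-3 + Z + R² - 2*R)*259 = -777 - 518*R + 259*Z + 259*R²)
(b(-344, z(7)) + 377746)*(-171180 + 11642) = ((-777 - 518*(-25) + 259*(-344) + 259*(-25)²) + 377746)*(-171180 + 11642) = ((-777 + 12950 - 89096 + 259*625) + 377746)*(-159538) = ((-777 + 12950 - 89096 + 161875) + 377746)*(-159538) = (84952 + 377746)*(-159538) = 462698*(-159538) = -73817913524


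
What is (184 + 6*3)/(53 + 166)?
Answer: 202/219 ≈ 0.92237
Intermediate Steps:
(184 + 6*3)/(53 + 166) = (184 + 18)/219 = 202*(1/219) = 202/219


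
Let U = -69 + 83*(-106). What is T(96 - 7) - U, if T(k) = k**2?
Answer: 16788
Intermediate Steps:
U = -8867 (U = -69 - 8798 = -8867)
T(96 - 7) - U = (96 - 7)**2 - 1*(-8867) = 89**2 + 8867 = 7921 + 8867 = 16788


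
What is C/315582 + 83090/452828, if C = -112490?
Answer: -6179228335/35726091474 ≈ -0.17296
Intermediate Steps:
C/315582 + 83090/452828 = -112490/315582 + 83090/452828 = -112490*1/315582 + 83090*(1/452828) = -56245/157791 + 41545/226414 = -6179228335/35726091474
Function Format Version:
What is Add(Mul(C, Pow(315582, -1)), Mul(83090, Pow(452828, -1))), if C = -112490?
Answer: Rational(-6179228335, 35726091474) ≈ -0.17296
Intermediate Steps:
Add(Mul(C, Pow(315582, -1)), Mul(83090, Pow(452828, -1))) = Add(Mul(-112490, Pow(315582, -1)), Mul(83090, Pow(452828, -1))) = Add(Mul(-112490, Rational(1, 315582)), Mul(83090, Rational(1, 452828))) = Add(Rational(-56245, 157791), Rational(41545, 226414)) = Rational(-6179228335, 35726091474)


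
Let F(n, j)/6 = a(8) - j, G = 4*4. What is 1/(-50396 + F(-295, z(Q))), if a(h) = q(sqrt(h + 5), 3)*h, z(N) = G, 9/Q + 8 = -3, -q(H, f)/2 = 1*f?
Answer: -1/50780 ≈ -1.9693e-5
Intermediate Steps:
q(H, f) = -2*f
Q = -9/11 (Q = 9/(-8 - 3) = 9/(-11) = 9*(-1/11) = -9/11 ≈ -0.81818)
G = 16
z(N) = 16
a(h) = -6*h (a(h) = (-2*3)*h = -6*h)
F(n, j) = -288 - 6*j (F(n, j) = 6*(-6*8 - j) = 6*(-48 - j) = -288 - 6*j)
1/(-50396 + F(-295, z(Q))) = 1/(-50396 + (-288 - 6*16)) = 1/(-50396 + (-288 - 96)) = 1/(-50396 - 384) = 1/(-50780) = -1/50780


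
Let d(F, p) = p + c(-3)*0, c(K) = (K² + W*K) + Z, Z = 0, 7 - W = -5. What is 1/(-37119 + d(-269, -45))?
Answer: -1/37164 ≈ -2.6908e-5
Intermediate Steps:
W = 12 (W = 7 - 1*(-5) = 7 + 5 = 12)
c(K) = K² + 12*K (c(K) = (K² + 12*K) + 0 = K² + 12*K)
d(F, p) = p (d(F, p) = p - 3*(12 - 3)*0 = p - 3*9*0 = p - 27*0 = p + 0 = p)
1/(-37119 + d(-269, -45)) = 1/(-37119 - 45) = 1/(-37164) = -1/37164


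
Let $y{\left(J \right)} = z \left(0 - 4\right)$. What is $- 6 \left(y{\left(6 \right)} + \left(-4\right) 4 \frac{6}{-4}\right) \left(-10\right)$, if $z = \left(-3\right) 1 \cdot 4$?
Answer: $4320$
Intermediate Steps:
$z = -12$ ($z = \left(-3\right) 4 = -12$)
$y{\left(J \right)} = 48$ ($y{\left(J \right)} = - 12 \left(0 - 4\right) = \left(-12\right) \left(-4\right) = 48$)
$- 6 \left(y{\left(6 \right)} + \left(-4\right) 4 \frac{6}{-4}\right) \left(-10\right) = - 6 \left(48 + \left(-4\right) 4 \frac{6}{-4}\right) \left(-10\right) = - 6 \left(48 - 16 \cdot 6 \left(- \frac{1}{4}\right)\right) \left(-10\right) = - 6 \left(48 - -24\right) \left(-10\right) = - 6 \left(48 + 24\right) \left(-10\right) = \left(-6\right) 72 \left(-10\right) = \left(-432\right) \left(-10\right) = 4320$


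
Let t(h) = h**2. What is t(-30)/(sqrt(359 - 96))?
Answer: 900*sqrt(263)/263 ≈ 55.496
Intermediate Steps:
t(-30)/(sqrt(359 - 96)) = (-30)**2/(sqrt(359 - 96)) = 900/(sqrt(263)) = 900*(sqrt(263)/263) = 900*sqrt(263)/263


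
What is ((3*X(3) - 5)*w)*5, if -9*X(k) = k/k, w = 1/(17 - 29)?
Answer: 20/9 ≈ 2.2222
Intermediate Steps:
w = -1/12 (w = 1/(-12) = -1/12 ≈ -0.083333)
X(k) = -⅑ (X(k) = -k/(9*k) = -⅑*1 = -⅑)
((3*X(3) - 5)*w)*5 = ((3*(-⅑) - 5)*(-1/12))*5 = ((-⅓ - 5)*(-1/12))*5 = -16/3*(-1/12)*5 = (4/9)*5 = 20/9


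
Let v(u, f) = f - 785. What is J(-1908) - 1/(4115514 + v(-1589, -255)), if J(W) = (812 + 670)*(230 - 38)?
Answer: 1170748889855/4114474 ≈ 2.8454e+5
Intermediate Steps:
v(u, f) = -785 + f
J(W) = 284544 (J(W) = 1482*192 = 284544)
J(-1908) - 1/(4115514 + v(-1589, -255)) = 284544 - 1/(4115514 + (-785 - 255)) = 284544 - 1/(4115514 - 1040) = 284544 - 1/4114474 = 1170748889855/4114474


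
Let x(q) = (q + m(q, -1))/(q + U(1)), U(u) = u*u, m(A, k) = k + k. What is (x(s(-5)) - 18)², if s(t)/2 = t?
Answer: 2500/9 ≈ 277.78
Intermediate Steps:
s(t) = 2*t
m(A, k) = 2*k
U(u) = u²
x(q) = (-2 + q)/(1 + q) (x(q) = (q + 2*(-1))/(q + 1²) = (q - 2)/(q + 1) = (-2 + q)/(1 + q))
(x(s(-5)) - 18)² = ((-2 + 2*(-5))/(1 + 2*(-5)) - 18)² = ((-2 - 10)/(1 - 10) - 18)² = (-12/(-9) - 18)² = (-⅑*(-12) - 18)² = (4/3 - 18)² = (-50/3)² = 2500/9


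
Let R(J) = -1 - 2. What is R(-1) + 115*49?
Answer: 5632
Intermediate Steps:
R(J) = -3
R(-1) + 115*49 = -3 + 115*49 = -3 + 5635 = 5632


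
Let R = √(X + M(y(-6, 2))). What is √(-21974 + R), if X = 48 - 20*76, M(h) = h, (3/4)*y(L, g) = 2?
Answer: √(-197766 + 6*I*√3306)/3 ≈ 0.12929 + 148.24*I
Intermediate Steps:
y(L, g) = 8/3 (y(L, g) = (4/3)*2 = 8/3)
X = -1472 (X = 48 - 1520 = -1472)
R = 2*I*√3306/3 (R = √(-1472 + 8/3) = √(-4408/3) = 2*I*√3306/3 ≈ 38.332*I)
√(-21974 + R) = √(-21974 + 2*I*√3306/3)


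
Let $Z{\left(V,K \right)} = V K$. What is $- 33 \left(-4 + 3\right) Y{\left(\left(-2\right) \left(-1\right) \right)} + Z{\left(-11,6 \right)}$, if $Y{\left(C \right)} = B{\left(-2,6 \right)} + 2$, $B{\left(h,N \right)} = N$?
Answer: $198$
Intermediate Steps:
$Z{\left(V,K \right)} = K V$
$Y{\left(C \right)} = 8$ ($Y{\left(C \right)} = 6 + 2 = 8$)
$- 33 \left(-4 + 3\right) Y{\left(\left(-2\right) \left(-1\right) \right)} + Z{\left(-11,6 \right)} = - 33 \left(-4 + 3\right) 8 + 6 \left(-11\right) = - 33 \left(\left(-1\right) 8\right) - 66 = \left(-33\right) \left(-8\right) - 66 = 264 - 66 = 198$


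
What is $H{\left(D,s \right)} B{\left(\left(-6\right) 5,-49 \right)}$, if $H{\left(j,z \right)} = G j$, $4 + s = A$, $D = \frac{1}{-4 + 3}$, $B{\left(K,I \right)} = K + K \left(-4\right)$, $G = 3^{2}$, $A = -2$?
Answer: $-810$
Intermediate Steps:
$G = 9$
$B{\left(K,I \right)} = - 3 K$ ($B{\left(K,I \right)} = K - 4 K = - 3 K$)
$D = -1$ ($D = \frac{1}{-1} = -1$)
$s = -6$ ($s = -4 - 2 = -6$)
$H{\left(j,z \right)} = 9 j$
$H{\left(D,s \right)} B{\left(\left(-6\right) 5,-49 \right)} = 9 \left(-1\right) \left(- 3 \left(\left(-6\right) 5\right)\right) = - 9 \left(\left(-3\right) \left(-30\right)\right) = \left(-9\right) 90 = -810$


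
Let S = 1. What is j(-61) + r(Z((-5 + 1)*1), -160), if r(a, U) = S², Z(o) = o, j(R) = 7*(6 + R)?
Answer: -384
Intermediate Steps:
j(R) = 42 + 7*R
r(a, U) = 1 (r(a, U) = 1² = 1)
j(-61) + r(Z((-5 + 1)*1), -160) = (42 + 7*(-61)) + 1 = (42 - 427) + 1 = -385 + 1 = -384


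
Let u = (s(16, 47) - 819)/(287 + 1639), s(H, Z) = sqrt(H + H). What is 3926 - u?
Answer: 840255/214 - 2*sqrt(2)/963 ≈ 3926.4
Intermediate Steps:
s(H, Z) = sqrt(2)*sqrt(H) (s(H, Z) = sqrt(2*H) = sqrt(2)*sqrt(H))
u = -91/214 + 2*sqrt(2)/963 (u = (sqrt(2)*sqrt(16) - 819)/(287 + 1639) = (sqrt(2)*4 - 819)/1926 = (4*sqrt(2) - 819)*(1/1926) = (-819 + 4*sqrt(2))*(1/1926) = -91/214 + 2*sqrt(2)/963 ≈ -0.42230)
3926 - u = 3926 - (-91/214 + 2*sqrt(2)/963) = 3926 + (91/214 - 2*sqrt(2)/963) = 840255/214 - 2*sqrt(2)/963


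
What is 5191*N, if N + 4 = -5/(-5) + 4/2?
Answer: -5191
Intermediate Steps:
N = -1 (N = -4 + (-5/(-5) + 4/2) = -4 + (-5*(-1/5) + 4*(1/2)) = -4 + (1 + 2) = -4 + 3 = -1)
5191*N = 5191*(-1) = -5191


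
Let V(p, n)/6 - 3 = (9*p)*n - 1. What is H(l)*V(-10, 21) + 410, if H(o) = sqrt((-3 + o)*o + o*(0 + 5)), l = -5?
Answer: 410 - 11328*sqrt(15) ≈ -43463.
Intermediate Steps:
H(o) = sqrt(5*o + o*(-3 + o)) (H(o) = sqrt(o*(-3 + o) + o*5) = sqrt(o*(-3 + o) + 5*o) = sqrt(5*o + o*(-3 + o)))
V(p, n) = 12 + 54*n*p (V(p, n) = 18 + 6*((9*p)*n - 1) = 18 + 6*(9*n*p - 1) = 18 + 6*(-1 + 9*n*p) = 18 + (-6 + 54*n*p) = 12 + 54*n*p)
H(l)*V(-10, 21) + 410 = sqrt(-5*(2 - 5))*(12 + 54*21*(-10)) + 410 = sqrt(-5*(-3))*(12 - 11340) + 410 = sqrt(15)*(-11328) + 410 = -11328*sqrt(15) + 410 = 410 - 11328*sqrt(15)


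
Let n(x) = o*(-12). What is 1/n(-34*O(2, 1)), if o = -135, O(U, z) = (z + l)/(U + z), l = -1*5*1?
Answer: 1/1620 ≈ 0.00061728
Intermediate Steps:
l = -5 (l = -5*1 = -5)
O(U, z) = (-5 + z)/(U + z) (O(U, z) = (z - 5)/(U + z) = (-5 + z)/(U + z))
n(x) = 1620 (n(x) = -135*(-12) = 1620)
1/n(-34*O(2, 1)) = 1/1620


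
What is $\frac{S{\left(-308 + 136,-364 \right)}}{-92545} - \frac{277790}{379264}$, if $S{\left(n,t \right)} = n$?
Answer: $- \frac{12821421071}{17549493440} \approx -0.73059$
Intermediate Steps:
$\frac{S{\left(-308 + 136,-364 \right)}}{-92545} - \frac{277790}{379264} = \frac{-308 + 136}{-92545} - \frac{277790}{379264} = \left(-172\right) \left(- \frac{1}{92545}\right) - \frac{138895}{189632} = \frac{172}{92545} - \frac{138895}{189632} = - \frac{12821421071}{17549493440}$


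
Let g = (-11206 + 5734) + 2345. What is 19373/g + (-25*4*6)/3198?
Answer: -10638509/1666691 ≈ -6.3830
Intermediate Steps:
g = -3127 (g = -5472 + 2345 = -3127)
19373/g + (-25*4*6)/3198 = 19373/(-3127) + (-25*4*6)/3198 = 19373*(-1/3127) - 100*6*(1/3198) = -19373/3127 - 600*1/3198 = -19373/3127 - 100/533 = -10638509/1666691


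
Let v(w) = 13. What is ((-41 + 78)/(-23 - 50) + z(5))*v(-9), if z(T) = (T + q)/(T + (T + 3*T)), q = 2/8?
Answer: -28171/7300 ≈ -3.8590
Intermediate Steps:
q = 1/4 (q = 2*(1/8) = 1/4 ≈ 0.25000)
z(T) = (1/4 + T)/(5*T) (z(T) = (T + 1/4)/(T + (T + 3*T)) = (1/4 + T)/(T + 4*T) = (1/4 + T)/((5*T)) = (1/4 + T)*(1/(5*T)) = (1/4 + T)/(5*T))
((-41 + 78)/(-23 - 50) + z(5))*v(-9) = ((-41 + 78)/(-23 - 50) + (1/20)*(1 + 4*5)/5)*13 = (37/(-73) + (1/20)*(1/5)*(1 + 20))*13 = (37*(-1/73) + (1/20)*(1/5)*21)*13 = (-37/73 + 21/100)*13 = -2167/7300*13 = -28171/7300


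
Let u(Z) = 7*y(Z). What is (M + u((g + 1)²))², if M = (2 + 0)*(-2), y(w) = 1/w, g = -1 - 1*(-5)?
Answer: 8649/625 ≈ 13.838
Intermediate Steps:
g = 4 (g = -1 + 5 = 4)
u(Z) = 7/Z
M = -4 (M = 2*(-2) = -4)
(M + u((g + 1)²))² = (-4 + 7/((4 + 1)²))² = (-4 + 7/(5²))² = (-4 + 7/25)² = (-93/25)² = 8649/625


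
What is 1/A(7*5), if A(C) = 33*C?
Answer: 1/1155 ≈ 0.00086580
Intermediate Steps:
1/A(7*5) = 1/(33*(7*5)) = 1/(33*35) = 1/1155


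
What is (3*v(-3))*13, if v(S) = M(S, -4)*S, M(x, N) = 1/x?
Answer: 39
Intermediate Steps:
v(S) = 1 (v(S) = S/S = 1)
(3*v(-3))*13 = (3*1)*13 = 3*13 = 39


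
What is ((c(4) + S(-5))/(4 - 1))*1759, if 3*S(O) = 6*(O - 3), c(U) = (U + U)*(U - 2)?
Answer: 0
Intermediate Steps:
c(U) = 2*U*(-2 + U) (c(U) = (2*U)*(-2 + U) = 2*U*(-2 + U))
S(O) = -6 + 2*O (S(O) = (6*(O - 3))/3 = (6*(-3 + O))/3 = (-18 + 6*O)/3 = -6 + 2*O)
((c(4) + S(-5))/(4 - 1))*1759 = ((2*4*(-2 + 4) + (-6 + 2*(-5)))/(4 - 1))*1759 = ((2*4*2 + (-6 - 10))/3)*1759 = ((16 - 16)*(⅓))*1759 = (0*(⅓))*1759 = 0*1759 = 0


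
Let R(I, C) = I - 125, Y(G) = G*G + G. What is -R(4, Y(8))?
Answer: 121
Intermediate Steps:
Y(G) = G + G**2 (Y(G) = G**2 + G = G + G**2)
R(I, C) = -125 + I
-R(4, Y(8)) = -(-125 + 4) = -1*(-121) = 121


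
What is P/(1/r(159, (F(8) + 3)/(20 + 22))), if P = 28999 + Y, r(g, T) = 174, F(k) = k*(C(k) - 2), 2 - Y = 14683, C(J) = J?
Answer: 2491332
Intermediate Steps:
Y = -14681 (Y = 2 - 1*14683 = 2 - 14683 = -14681)
F(k) = k*(-2 + k) (F(k) = k*(k - 2) = k*(-2 + k))
P = 14318 (P = 28999 - 14681 = 14318)
P/(1/r(159, (F(8) + 3)/(20 + 22))) = 14318/(1/174) = 14318*174 = 2491332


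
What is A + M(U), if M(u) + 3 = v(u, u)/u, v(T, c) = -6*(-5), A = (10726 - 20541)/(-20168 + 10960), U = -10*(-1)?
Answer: 9815/9208 ≈ 1.0659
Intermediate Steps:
U = 10
A = 9815/9208 (A = -9815/(-9208) = -9815*(-1/9208) = 9815/9208 ≈ 1.0659)
v(T, c) = 30
M(u) = -3 + 30/u
A + M(U) = 9815/9208 + (-3 + 30/10) = 9815/9208 + (-3 + 30*(⅒)) = 9815/9208 + (-3 + 3) = 9815/9208 + 0 = 9815/9208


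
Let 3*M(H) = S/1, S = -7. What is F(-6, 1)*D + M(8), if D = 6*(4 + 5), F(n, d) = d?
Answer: 155/3 ≈ 51.667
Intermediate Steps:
M(H) = -7/3 (M(H) = (-7/1)/3 = (-7*1)/3 = (⅓)*(-7) = -7/3)
D = 54 (D = 6*9 = 54)
F(-6, 1)*D + M(8) = 1*54 - 7/3 = 54 - 7/3 = 155/3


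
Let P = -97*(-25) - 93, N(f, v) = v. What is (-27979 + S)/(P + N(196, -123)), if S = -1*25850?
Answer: -53829/2209 ≈ -24.368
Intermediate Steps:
S = -25850
P = 2332 (P = 2425 - 93 = 2332)
(-27979 + S)/(P + N(196, -123)) = (-27979 - 25850)/(2332 - 123) = -53829/2209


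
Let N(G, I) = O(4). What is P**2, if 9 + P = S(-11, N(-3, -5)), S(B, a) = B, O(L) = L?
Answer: 400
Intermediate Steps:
N(G, I) = 4
P = -20 (P = -9 - 11 = -20)
P**2 = (-20)**2 = 400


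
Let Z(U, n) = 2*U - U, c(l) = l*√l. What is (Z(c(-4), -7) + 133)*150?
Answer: 19950 - 1200*I ≈ 19950.0 - 1200.0*I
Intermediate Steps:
c(l) = l^(3/2)
Z(U, n) = U
(Z(c(-4), -7) + 133)*150 = ((-4)^(3/2) + 133)*150 = (-8*I + 133)*150 = (133 - 8*I)*150 = 19950 - 1200*I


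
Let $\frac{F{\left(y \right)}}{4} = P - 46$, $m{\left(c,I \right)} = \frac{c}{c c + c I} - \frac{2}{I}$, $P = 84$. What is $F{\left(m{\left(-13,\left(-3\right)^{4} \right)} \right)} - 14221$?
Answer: $-14069$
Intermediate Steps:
$m{\left(c,I \right)} = - \frac{2}{I} + \frac{c}{c^{2} + I c}$ ($m{\left(c,I \right)} = \frac{c}{c^{2} + I c} - \frac{2}{I} = - \frac{2}{I} + \frac{c}{c^{2} + I c}$)
$F{\left(y \right)} = 152$ ($F{\left(y \right)} = 4 \left(84 - 46\right) = 4 \cdot 38 = 152$)
$F{\left(m{\left(-13,\left(-3\right)^{4} \right)} \right)} - 14221 = 152 - 14221 = -14069$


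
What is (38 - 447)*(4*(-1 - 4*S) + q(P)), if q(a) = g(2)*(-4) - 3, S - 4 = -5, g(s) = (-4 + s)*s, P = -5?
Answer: -10225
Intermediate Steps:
g(s) = s*(-4 + s)
S = -1 (S = 4 - 5 = -1)
q(a) = 13 (q(a) = (2*(-4 + 2))*(-4) - 3 = (2*(-2))*(-4) - 3 = -4*(-4) - 3 = 16 - 3 = 13)
(38 - 447)*(4*(-1 - 4*S) + q(P)) = (38 - 447)*(4*(-1 - 4*(-1)) + 13) = -409*(4*(-1 + 4) + 13) = -409*(4*3 + 13) = -409*(12 + 13) = -409*25 = -10225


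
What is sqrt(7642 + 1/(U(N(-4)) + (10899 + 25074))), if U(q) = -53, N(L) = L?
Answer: sqrt(616253939045)/8980 ≈ 87.419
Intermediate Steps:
sqrt(7642 + 1/(U(N(-4)) + (10899 + 25074))) = sqrt(7642 + 1/(-53 + (10899 + 25074))) = sqrt(7642 + 1/(-53 + 35973)) = sqrt(7642 + 1/35920) = sqrt(274500641/35920) = sqrt(616253939045)/8980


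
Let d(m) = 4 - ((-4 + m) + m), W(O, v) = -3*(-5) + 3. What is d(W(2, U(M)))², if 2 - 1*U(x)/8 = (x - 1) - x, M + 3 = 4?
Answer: 784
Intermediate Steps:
M = 1 (M = -3 + 4 = 1)
U(x) = 24 (U(x) = 16 - 8*((x - 1) - x) = 16 - 8*((-1 + x) - x) = 16 - 8*(-1) = 16 + 8 = 24)
W(O, v) = 18 (W(O, v) = 15 + 3 = 18)
d(m) = 8 - 2*m (d(m) = 4 - (-4 + 2*m) = 4 + (4 - 2*m) = 8 - 2*m)
d(W(2, U(M)))² = (8 - 2*18)² = (8 - 36)² = (-28)² = 784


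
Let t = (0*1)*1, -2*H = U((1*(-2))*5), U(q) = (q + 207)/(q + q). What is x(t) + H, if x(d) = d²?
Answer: 197/40 ≈ 4.9250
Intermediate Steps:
U(q) = (207 + q)/(2*q) (U(q) = (207 + q)/((2*q)) = (207 + q)*(1/(2*q)) = (207 + q)/(2*q))
H = 197/40 (H = -(207 + (1*(-2))*5)/(4*((1*(-2))*5)) = -(207 - 2*5)/(4*((-2*5))) = -(207 - 10)/(4*(-10)) = -(-1)*197/(4*10) = -½*(-197/20) = 197/40 ≈ 4.9250)
t = 0 (t = 0*1 = 0)
x(t) + H = 0² + 197/40 = 0 + 197/40 = 197/40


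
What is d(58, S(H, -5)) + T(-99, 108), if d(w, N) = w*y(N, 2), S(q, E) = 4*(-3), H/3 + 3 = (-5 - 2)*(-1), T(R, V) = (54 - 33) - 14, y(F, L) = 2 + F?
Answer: -573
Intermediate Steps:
T(R, V) = 7 (T(R, V) = 21 - 14 = 7)
H = 12 (H = -9 + 3*((-5 - 2)*(-1)) = -9 + 3*(-7*(-1)) = -9 + 3*7 = -9 + 21 = 12)
S(q, E) = -12
d(w, N) = w*(2 + N)
d(58, S(H, -5)) + T(-99, 108) = 58*(2 - 12) + 7 = 58*(-10) + 7 = -580 + 7 = -573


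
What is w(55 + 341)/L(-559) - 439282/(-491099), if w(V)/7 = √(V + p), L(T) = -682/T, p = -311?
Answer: 439282/491099 + 3913*√85/682 ≈ 53.792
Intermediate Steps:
w(V) = 7*√(-311 + V) (w(V) = 7*√(V - 311) = 7*√(-311 + V))
w(55 + 341)/L(-559) - 439282/(-491099) = (7*√(-311 + (55 + 341)))/((-682/(-559))) - 439282/(-491099) = (7*√(-311 + 396))/((-682*(-1/559))) - 439282*(-1/491099) = (7*√85)/(682/559) + 439282/491099 = (7*√85)*(559/682) + 439282/491099 = 3913*√85/682 + 439282/491099 = 439282/491099 + 3913*√85/682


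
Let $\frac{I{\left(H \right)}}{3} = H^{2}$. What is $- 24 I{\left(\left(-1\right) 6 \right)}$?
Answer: $-2592$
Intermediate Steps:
$I{\left(H \right)} = 3 H^{2}$
$- 24 I{\left(\left(-1\right) 6 \right)} = - 24 \cdot 3 \left(\left(-1\right) 6\right)^{2} = - 24 \cdot 3 \left(-6\right)^{2} = - 24 \cdot 3 \cdot 36 = \left(-24\right) 108 = -2592$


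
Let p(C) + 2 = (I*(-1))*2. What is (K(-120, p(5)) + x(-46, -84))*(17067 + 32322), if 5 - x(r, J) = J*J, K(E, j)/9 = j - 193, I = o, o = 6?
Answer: -440253546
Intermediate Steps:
I = 6
p(C) = -14 (p(C) = -2 + (6*(-1))*2 = -2 - 6*2 = -2 - 12 = -14)
K(E, j) = -1737 + 9*j (K(E, j) = 9*(j - 193) = 9*(-193 + j) = -1737 + 9*j)
x(r, J) = 5 - J**2 (x(r, J) = 5 - J*J = 5 - J**2)
(K(-120, p(5)) + x(-46, -84))*(17067 + 32322) = ((-1737 + 9*(-14)) + (5 - 1*(-84)**2))*(17067 + 32322) = ((-1737 - 126) + (5 - 1*7056))*49389 = (-1863 + (5 - 7056))*49389 = (-1863 - 7051)*49389 = -8914*49389 = -440253546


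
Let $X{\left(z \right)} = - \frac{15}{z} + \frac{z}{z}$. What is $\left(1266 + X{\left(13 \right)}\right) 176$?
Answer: $\frac{2896256}{13} \approx 2.2279 \cdot 10^{5}$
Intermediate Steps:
$X{\left(z \right)} = 1 - \frac{15}{z}$ ($X{\left(z \right)} = - \frac{15}{z} + 1 = 1 - \frac{15}{z}$)
$\left(1266 + X{\left(13 \right)}\right) 176 = \left(1266 + \frac{-15 + 13}{13}\right) 176 = \left(1266 + \frac{1}{13} \left(-2\right)\right) 176 = \left(1266 - \frac{2}{13}\right) 176 = \frac{16456}{13} \cdot 176 = \frac{2896256}{13}$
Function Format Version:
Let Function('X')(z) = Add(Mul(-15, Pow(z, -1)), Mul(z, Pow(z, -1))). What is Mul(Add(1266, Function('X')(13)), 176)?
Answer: Rational(2896256, 13) ≈ 2.2279e+5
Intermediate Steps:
Function('X')(z) = Add(1, Mul(-15, Pow(z, -1))) (Function('X')(z) = Add(Mul(-15, Pow(z, -1)), 1) = Add(1, Mul(-15, Pow(z, -1))))
Mul(Add(1266, Function('X')(13)), 176) = Mul(Add(1266, Mul(Pow(13, -1), Add(-15, 13))), 176) = Mul(Add(1266, Mul(Rational(1, 13), -2)), 176) = Mul(Add(1266, Rational(-2, 13)), 176) = Mul(Rational(16456, 13), 176) = Rational(2896256, 13)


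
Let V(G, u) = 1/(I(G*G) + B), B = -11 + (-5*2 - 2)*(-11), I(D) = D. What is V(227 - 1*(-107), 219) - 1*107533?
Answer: -12008962840/111677 ≈ -1.0753e+5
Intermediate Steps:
B = 121 (B = -11 + (-10 - 2)*(-11) = -11 - 12*(-11) = -11 + 132 = 121)
V(G, u) = 1/(121 + G²) (V(G, u) = 1/(G*G + 121) = 1/(G² + 121) = 1/(121 + G²))
V(227 - 1*(-107), 219) - 1*107533 = 1/(121 + (227 - 1*(-107))²) - 1*107533 = 1/(121 + (227 + 107)²) - 107533 = 1/(121 + 334²) - 107533 = 1/(121 + 111556) - 107533 = 1/111677 - 107533 = -12008962840/111677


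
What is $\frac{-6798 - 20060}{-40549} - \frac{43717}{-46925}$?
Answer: $\frac{3032992283}{1902761825} \approx 1.594$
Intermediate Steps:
$\frac{-6798 - 20060}{-40549} - \frac{43717}{-46925} = \left(-26858\right) \left(- \frac{1}{40549}\right) - - \frac{43717}{46925} = \frac{26858}{40549} + \frac{43717}{46925} = \frac{3032992283}{1902761825}$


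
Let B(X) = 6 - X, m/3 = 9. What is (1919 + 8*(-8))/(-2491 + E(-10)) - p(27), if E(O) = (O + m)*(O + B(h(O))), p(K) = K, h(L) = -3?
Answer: -69571/2508 ≈ -27.740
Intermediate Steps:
m = 27 (m = 3*9 = 27)
E(O) = (9 + O)*(27 + O) (E(O) = (O + 27)*(O + (6 - 1*(-3))) = (27 + O)*(O + (6 + 3)) = (27 + O)*(O + 9) = (27 + O)*(9 + O) = (9 + O)*(27 + O))
(1919 + 8*(-8))/(-2491 + E(-10)) - p(27) = (1919 + 8*(-8))/(-2491 + (243 + (-10)² + 36*(-10))) - 1*27 = (1919 - 64)/(-2491 + (243 + 100 - 360)) - 27 = 1855/(-2491 - 17) - 27 = 1855/(-2508) - 27 = 1855*(-1/2508) - 27 = -1855/2508 - 27 = -69571/2508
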